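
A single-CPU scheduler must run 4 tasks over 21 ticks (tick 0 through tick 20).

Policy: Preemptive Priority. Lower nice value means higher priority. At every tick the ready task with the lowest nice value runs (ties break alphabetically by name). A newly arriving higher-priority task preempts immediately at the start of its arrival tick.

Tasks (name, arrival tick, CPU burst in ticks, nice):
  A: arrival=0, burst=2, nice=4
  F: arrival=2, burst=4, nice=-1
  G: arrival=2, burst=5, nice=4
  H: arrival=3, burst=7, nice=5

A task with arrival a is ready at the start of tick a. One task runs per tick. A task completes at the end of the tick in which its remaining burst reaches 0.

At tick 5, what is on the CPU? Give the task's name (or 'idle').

t=0: ready={A} → run A
t=1: ready={A} → run A
t=2: ready={F,G} → run F
t=3: ready={F,G,H} → run F
t=4: ready={F,G,H} → run F
t=5: ready={F,G,H} → run F
t=6: ready={G,H} → run G
t=7: ready={G,H} → run G
t=8: ready={G,H} → run G
t=9: ready={G,H} → run G
t=10: ready={G,H} → run G
t=11: ready={H} → run H
t=12: ready={H} → run H
t=13: ready={H} → run H
t=14: ready={H} → run H
t=15: ready={H} → run H
t=16: ready={H} → run H
t=17: ready={H} → run H
t=18: (idle)
t=19: (idle)
t=20: (idle)

running at tick 5 = F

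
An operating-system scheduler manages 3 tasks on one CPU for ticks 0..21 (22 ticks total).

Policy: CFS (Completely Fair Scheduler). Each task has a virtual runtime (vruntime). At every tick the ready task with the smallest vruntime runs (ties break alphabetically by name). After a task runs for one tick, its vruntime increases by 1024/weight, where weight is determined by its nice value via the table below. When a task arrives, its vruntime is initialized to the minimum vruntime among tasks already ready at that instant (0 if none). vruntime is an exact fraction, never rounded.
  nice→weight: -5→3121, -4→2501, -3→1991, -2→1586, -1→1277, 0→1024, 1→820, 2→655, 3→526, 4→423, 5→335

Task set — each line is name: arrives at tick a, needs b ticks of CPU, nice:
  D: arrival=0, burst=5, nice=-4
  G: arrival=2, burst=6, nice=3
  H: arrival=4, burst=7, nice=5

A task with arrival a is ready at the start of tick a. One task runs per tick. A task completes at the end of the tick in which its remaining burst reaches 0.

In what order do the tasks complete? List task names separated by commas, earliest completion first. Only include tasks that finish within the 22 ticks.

t=0: vr[D=0] → run D
t=1: vr[D=1024/2501] → run D
t=2: vr[D=2048/2501 G=2048/2501] → run D
t=3: vr[D=3072/2501 G=2048/2501] → run G
t=4: vr[D=3072/2501 G=1819136/657763 H=3072/2501] → run D
t=5: vr[D=4096/2501 G=1819136/657763 H=3072/2501] → run H
t=6: vr[D=4096/2501 G=1819136/657763 H=3590144/837835] → run D
t=7: vr[G=1819136/657763 H=3590144/837835] → run G
t=8: vr[G=3099648/657763 H=3590144/837835] → run H
t=9: vr[G=3099648/657763 H=6151168/837835] → run G
t=10: vr[G=4380160/657763 H=6151168/837835] → run G
t=11: vr[G=5660672/657763 H=6151168/837835] → run H
t=12: vr[G=5660672/657763 H=8712192/837835] → run G
t=13: vr[G=6941184/657763 H=8712192/837835] → run H
t=14: vr[G=6941184/657763 H=11273216/837835] → run G
t=15: vr[H=11273216/837835] → run H
t=16: vr[H=2766848/167567] → run H
t=17: vr[H=16395264/837835] → run H
t=18: (idle)
t=19: (idle)
t=20: (idle)
t=21: (idle)

completion order = D, G, H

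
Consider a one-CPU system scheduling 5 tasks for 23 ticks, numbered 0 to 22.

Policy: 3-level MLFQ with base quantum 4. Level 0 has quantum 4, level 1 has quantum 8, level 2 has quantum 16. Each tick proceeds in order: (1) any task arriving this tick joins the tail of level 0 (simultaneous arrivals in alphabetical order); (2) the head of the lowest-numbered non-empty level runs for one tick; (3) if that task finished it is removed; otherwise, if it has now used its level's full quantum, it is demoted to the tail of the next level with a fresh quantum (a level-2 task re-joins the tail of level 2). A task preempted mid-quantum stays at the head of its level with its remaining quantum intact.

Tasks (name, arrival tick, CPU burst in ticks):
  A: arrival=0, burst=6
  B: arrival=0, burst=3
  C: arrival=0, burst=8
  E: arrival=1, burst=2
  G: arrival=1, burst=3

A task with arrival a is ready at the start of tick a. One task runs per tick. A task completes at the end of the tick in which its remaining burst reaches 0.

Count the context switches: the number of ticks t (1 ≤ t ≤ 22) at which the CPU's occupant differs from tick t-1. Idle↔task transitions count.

t=0: L0/L1/L2 = ABC/-/- → run A
t=1: L0/L1/L2 = ABCEG/-/- → run A
t=2: L0/L1/L2 = ABCEG/-/- → run A
t=3: L0/L1/L2 = ABCEG/-/- → run A
t=4: L0/L1/L2 = BCEG/A/- → run B
t=5: L0/L1/L2 = BCEG/A/- → run B
t=6: L0/L1/L2 = BCEG/A/- → run B
t=7: L0/L1/L2 = CEG/A/- → run C
t=8: L0/L1/L2 = CEG/A/- → run C
t=9: L0/L1/L2 = CEG/A/- → run C
t=10: L0/L1/L2 = CEG/A/- → run C
t=11: L0/L1/L2 = EG/AC/- → run E
t=12: L0/L1/L2 = EG/AC/- → run E
t=13: L0/L1/L2 = G/AC/- → run G
t=14: L0/L1/L2 = G/AC/- → run G
t=15: L0/L1/L2 = G/AC/- → run G
t=16: L0/L1/L2 = -/AC/- → run A
t=17: L0/L1/L2 = -/AC/- → run A
t=18: L0/L1/L2 = -/C/- → run C
t=19: L0/L1/L2 = -/C/- → run C
t=20: L0/L1/L2 = -/C/- → run C
t=21: L0/L1/L2 = -/C/- → run C
t=22: (idle)

context switches = 7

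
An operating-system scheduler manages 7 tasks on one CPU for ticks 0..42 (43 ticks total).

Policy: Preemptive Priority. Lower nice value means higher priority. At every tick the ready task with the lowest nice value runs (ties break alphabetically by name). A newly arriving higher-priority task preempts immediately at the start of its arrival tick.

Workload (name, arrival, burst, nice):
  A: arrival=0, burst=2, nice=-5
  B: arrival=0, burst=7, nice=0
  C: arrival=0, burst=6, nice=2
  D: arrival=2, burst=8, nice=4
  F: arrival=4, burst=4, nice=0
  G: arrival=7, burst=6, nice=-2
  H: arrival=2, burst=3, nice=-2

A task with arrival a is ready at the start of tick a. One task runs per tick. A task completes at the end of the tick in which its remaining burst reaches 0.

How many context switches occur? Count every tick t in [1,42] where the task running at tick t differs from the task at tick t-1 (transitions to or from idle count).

context switches = 8

t=0: ready={A,B,C} → run A
t=1: ready={A,B,C} → run A
t=2: ready={B,C,D,H} → run H
t=3: ready={B,C,D,H} → run H
t=4: ready={B,C,D,F,H} → run H
t=5: ready={B,C,D,F} → run B
t=6: ready={B,C,D,F} → run B
t=7: ready={B,C,D,F,G} → run G
t=8: ready={B,C,D,F,G} → run G
t=9: ready={B,C,D,F,G} → run G
t=10: ready={B,C,D,F,G} → run G
t=11: ready={B,C,D,F,G} → run G
t=12: ready={B,C,D,F,G} → run G
t=13: ready={B,C,D,F} → run B
t=14: ready={B,C,D,F} → run B
t=15: ready={B,C,D,F} → run B
t=16: ready={B,C,D,F} → run B
t=17: ready={B,C,D,F} → run B
t=18: ready={C,D,F} → run F
t=19: ready={C,D,F} → run F
t=20: ready={C,D,F} → run F
t=21: ready={C,D,F} → run F
t=22: ready={C,D} → run C
t=23: ready={C,D} → run C
t=24: ready={C,D} → run C
t=25: ready={C,D} → run C
t=26: ready={C,D} → run C
t=27: ready={C,D} → run C
t=28: ready={D} → run D
t=29: ready={D} → run D
t=30: ready={D} → run D
t=31: ready={D} → run D
t=32: ready={D} → run D
t=33: ready={D} → run D
t=34: ready={D} → run D
t=35: ready={D} → run D
t=36: (idle)
t=37: (idle)
t=38: (idle)
t=39: (idle)
t=40: (idle)
t=41: (idle)
t=42: (idle)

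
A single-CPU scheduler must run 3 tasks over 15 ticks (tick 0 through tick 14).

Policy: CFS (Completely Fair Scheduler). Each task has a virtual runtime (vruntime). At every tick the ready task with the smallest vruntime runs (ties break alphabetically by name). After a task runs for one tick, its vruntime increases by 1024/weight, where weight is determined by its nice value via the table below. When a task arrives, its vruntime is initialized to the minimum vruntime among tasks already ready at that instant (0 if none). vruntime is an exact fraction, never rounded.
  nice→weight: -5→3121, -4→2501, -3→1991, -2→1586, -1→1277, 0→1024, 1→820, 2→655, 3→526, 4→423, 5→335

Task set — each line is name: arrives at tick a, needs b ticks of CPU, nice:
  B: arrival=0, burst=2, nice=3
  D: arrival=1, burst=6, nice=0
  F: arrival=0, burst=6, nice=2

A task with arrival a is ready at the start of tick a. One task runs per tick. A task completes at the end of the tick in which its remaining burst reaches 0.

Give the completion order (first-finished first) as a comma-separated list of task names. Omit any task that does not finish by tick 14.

completion order = B, D, F

t=0: vr[B=0 F=0] → run B
t=1: vr[B=512/263 D=0 F=0] → run D
t=2: vr[B=512/263 D=1 F=0] → run F
t=3: vr[B=512/263 D=1 F=1024/655] → run D
t=4: vr[B=512/263 D=2 F=1024/655] → run F
t=5: vr[B=512/263 D=2 F=2048/655] → run B
t=6: vr[D=2 F=2048/655] → run D
t=7: vr[D=3 F=2048/655] → run D
t=8: vr[D=4 F=2048/655] → run F
t=9: vr[D=4 F=3072/655] → run D
t=10: vr[D=5 F=3072/655] → run F
t=11: vr[D=5 F=4096/655] → run D
t=12: vr[F=4096/655] → run F
t=13: vr[F=1024/131] → run F
t=14: (idle)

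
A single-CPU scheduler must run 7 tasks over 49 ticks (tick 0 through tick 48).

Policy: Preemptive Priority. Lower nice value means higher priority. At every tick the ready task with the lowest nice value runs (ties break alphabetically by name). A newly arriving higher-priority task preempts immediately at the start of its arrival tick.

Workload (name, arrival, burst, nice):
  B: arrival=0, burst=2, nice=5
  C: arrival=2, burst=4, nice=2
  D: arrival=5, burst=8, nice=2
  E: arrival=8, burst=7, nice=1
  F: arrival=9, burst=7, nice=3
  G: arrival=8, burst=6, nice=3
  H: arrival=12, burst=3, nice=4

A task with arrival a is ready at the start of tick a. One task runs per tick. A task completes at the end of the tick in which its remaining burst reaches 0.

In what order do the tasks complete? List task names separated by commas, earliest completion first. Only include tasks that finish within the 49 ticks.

t=0: ready={B} → run B
t=1: ready={B} → run B
t=2: ready={C} → run C
t=3: ready={C} → run C
t=4: ready={C} → run C
t=5: ready={C,D} → run C
t=6: ready={D} → run D
t=7: ready={D} → run D
t=8: ready={D,E,G} → run E
t=9: ready={D,E,F,G} → run E
t=10: ready={D,E,F,G} → run E
t=11: ready={D,E,F,G} → run E
t=12: ready={D,E,F,G,H} → run E
t=13: ready={D,E,F,G,H} → run E
t=14: ready={D,E,F,G,H} → run E
t=15: ready={D,F,G,H} → run D
t=16: ready={D,F,G,H} → run D
t=17: ready={D,F,G,H} → run D
t=18: ready={D,F,G,H} → run D
t=19: ready={D,F,G,H} → run D
t=20: ready={D,F,G,H} → run D
t=21: ready={F,G,H} → run F
t=22: ready={F,G,H} → run F
t=23: ready={F,G,H} → run F
t=24: ready={F,G,H} → run F
t=25: ready={F,G,H} → run F
t=26: ready={F,G,H} → run F
t=27: ready={F,G,H} → run F
t=28: ready={G,H} → run G
t=29: ready={G,H} → run G
t=30: ready={G,H} → run G
t=31: ready={G,H} → run G
t=32: ready={G,H} → run G
t=33: ready={G,H} → run G
t=34: ready={H} → run H
t=35: ready={H} → run H
t=36: ready={H} → run H
t=37: (idle)
t=38: (idle)
t=39: (idle)
t=40: (idle)
t=41: (idle)
t=42: (idle)
t=43: (idle)
t=44: (idle)
t=45: (idle)
t=46: (idle)
t=47: (idle)
t=48: (idle)

completion order = B, C, E, D, F, G, H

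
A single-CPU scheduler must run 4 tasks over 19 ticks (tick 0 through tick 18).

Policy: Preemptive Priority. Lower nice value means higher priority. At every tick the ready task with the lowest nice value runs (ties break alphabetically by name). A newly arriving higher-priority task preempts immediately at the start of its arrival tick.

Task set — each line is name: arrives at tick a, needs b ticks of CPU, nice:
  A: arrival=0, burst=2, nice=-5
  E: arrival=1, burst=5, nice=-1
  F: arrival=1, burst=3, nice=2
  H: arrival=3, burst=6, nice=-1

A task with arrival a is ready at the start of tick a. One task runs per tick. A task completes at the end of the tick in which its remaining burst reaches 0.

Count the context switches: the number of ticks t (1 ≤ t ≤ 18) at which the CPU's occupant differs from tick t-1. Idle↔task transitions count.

context switches = 4

t=0: ready={A} → run A
t=1: ready={A,E,F} → run A
t=2: ready={E,F} → run E
t=3: ready={E,F,H} → run E
t=4: ready={E,F,H} → run E
t=5: ready={E,F,H} → run E
t=6: ready={E,F,H} → run E
t=7: ready={F,H} → run H
t=8: ready={F,H} → run H
t=9: ready={F,H} → run H
t=10: ready={F,H} → run H
t=11: ready={F,H} → run H
t=12: ready={F,H} → run H
t=13: ready={F} → run F
t=14: ready={F} → run F
t=15: ready={F} → run F
t=16: (idle)
t=17: (idle)
t=18: (idle)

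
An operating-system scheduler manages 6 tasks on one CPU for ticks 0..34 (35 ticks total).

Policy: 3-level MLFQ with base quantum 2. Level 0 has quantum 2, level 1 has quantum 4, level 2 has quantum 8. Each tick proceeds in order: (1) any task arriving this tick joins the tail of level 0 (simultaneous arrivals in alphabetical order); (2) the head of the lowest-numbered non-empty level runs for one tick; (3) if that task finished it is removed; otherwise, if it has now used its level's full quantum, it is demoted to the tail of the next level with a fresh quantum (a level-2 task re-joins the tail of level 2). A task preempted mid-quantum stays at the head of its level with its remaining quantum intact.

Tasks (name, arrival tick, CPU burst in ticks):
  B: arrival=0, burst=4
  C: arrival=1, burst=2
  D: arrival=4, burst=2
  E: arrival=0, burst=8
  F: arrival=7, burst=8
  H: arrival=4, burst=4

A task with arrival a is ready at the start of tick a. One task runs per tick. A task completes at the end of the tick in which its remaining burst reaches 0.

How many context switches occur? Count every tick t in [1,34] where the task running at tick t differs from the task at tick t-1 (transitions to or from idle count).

t=0: L0/L1/L2 = BE/-/- → run B
t=1: L0/L1/L2 = BEC/-/- → run B
t=2: L0/L1/L2 = EC/B/- → run E
t=3: L0/L1/L2 = EC/B/- → run E
t=4: L0/L1/L2 = CDH/BE/- → run C
t=5: L0/L1/L2 = CDH/BE/- → run C
t=6: L0/L1/L2 = DH/BE/- → run D
t=7: L0/L1/L2 = DHF/BE/- → run D
t=8: L0/L1/L2 = HF/BE/- → run H
t=9: L0/L1/L2 = HF/BE/- → run H
t=10: L0/L1/L2 = F/BEH/- → run F
t=11: L0/L1/L2 = F/BEH/- → run F
t=12: L0/L1/L2 = -/BEHF/- → run B
t=13: L0/L1/L2 = -/BEHF/- → run B
t=14: L0/L1/L2 = -/EHF/- → run E
t=15: L0/L1/L2 = -/EHF/- → run E
t=16: L0/L1/L2 = -/EHF/- → run E
t=17: L0/L1/L2 = -/EHF/- → run E
t=18: L0/L1/L2 = -/HF/E → run H
t=19: L0/L1/L2 = -/HF/E → run H
t=20: L0/L1/L2 = -/F/E → run F
t=21: L0/L1/L2 = -/F/E → run F
t=22: L0/L1/L2 = -/F/E → run F
t=23: L0/L1/L2 = -/F/E → run F
t=24: L0/L1/L2 = -/-/EF → run E
t=25: L0/L1/L2 = -/-/EF → run E
t=26: L0/L1/L2 = -/-/F → run F
t=27: L0/L1/L2 = -/-/F → run F
t=28: (idle)
t=29: (idle)
t=30: (idle)
t=31: (idle)
t=32: (idle)
t=33: (idle)
t=34: (idle)

context switches = 12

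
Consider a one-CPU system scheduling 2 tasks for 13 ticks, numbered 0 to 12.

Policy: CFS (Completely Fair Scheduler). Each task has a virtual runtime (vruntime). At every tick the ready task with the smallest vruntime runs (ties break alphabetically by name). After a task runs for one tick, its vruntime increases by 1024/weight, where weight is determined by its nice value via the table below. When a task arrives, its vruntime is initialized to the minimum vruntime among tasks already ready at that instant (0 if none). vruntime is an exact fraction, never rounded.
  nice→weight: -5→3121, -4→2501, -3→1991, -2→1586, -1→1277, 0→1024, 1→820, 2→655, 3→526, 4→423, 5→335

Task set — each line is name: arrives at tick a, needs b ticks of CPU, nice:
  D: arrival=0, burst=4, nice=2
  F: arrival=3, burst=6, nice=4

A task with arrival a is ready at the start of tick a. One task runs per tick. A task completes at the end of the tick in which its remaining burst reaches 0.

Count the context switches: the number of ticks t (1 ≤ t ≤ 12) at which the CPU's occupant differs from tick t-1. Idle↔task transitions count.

t=0: vr[D=0] → run D
t=1: vr[D=1024/655] → run D
t=2: vr[D=2048/655] → run D
t=3: vr[D=3072/655 F=3072/655] → run D
t=4: vr[F=3072/655] → run F
t=5: vr[F=1970176/277065] → run F
t=6: vr[F=2640896/277065] → run F
t=7: vr[F=1103872/92355] → run F
t=8: vr[F=3982336/277065] → run F
t=9: vr[F=4653056/277065] → run F
t=10: (idle)
t=11: (idle)
t=12: (idle)

context switches = 2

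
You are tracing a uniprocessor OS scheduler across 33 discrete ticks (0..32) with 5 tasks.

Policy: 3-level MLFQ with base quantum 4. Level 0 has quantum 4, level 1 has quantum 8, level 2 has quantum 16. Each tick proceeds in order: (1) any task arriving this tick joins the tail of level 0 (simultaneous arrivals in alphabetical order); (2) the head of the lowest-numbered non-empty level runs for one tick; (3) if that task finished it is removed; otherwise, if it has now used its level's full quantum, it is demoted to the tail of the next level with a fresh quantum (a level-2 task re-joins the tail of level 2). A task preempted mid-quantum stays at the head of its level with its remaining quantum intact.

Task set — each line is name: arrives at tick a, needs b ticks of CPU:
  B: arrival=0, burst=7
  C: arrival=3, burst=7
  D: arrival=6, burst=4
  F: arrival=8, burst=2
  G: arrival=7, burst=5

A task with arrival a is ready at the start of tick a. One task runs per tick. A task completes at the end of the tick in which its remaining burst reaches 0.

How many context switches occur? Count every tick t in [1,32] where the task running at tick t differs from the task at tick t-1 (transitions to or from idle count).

t=0: L0/L1/L2 = B/-/- → run B
t=1: L0/L1/L2 = B/-/- → run B
t=2: L0/L1/L2 = B/-/- → run B
t=3: L0/L1/L2 = BC/-/- → run B
t=4: L0/L1/L2 = C/B/- → run C
t=5: L0/L1/L2 = C/B/- → run C
t=6: L0/L1/L2 = CD/B/- → run C
t=7: L0/L1/L2 = CDG/B/- → run C
t=8: L0/L1/L2 = DGF/BC/- → run D
t=9: L0/L1/L2 = DGF/BC/- → run D
t=10: L0/L1/L2 = DGF/BC/- → run D
t=11: L0/L1/L2 = DGF/BC/- → run D
t=12: L0/L1/L2 = GF/BC/- → run G
t=13: L0/L1/L2 = GF/BC/- → run G
t=14: L0/L1/L2 = GF/BC/- → run G
t=15: L0/L1/L2 = GF/BC/- → run G
t=16: L0/L1/L2 = F/BCG/- → run F
t=17: L0/L1/L2 = F/BCG/- → run F
t=18: L0/L1/L2 = -/BCG/- → run B
t=19: L0/L1/L2 = -/BCG/- → run B
t=20: L0/L1/L2 = -/BCG/- → run B
t=21: L0/L1/L2 = -/CG/- → run C
t=22: L0/L1/L2 = -/CG/- → run C
t=23: L0/L1/L2 = -/CG/- → run C
t=24: L0/L1/L2 = -/G/- → run G
t=25: (idle)
t=26: (idle)
t=27: (idle)
t=28: (idle)
t=29: (idle)
t=30: (idle)
t=31: (idle)
t=32: (idle)

context switches = 8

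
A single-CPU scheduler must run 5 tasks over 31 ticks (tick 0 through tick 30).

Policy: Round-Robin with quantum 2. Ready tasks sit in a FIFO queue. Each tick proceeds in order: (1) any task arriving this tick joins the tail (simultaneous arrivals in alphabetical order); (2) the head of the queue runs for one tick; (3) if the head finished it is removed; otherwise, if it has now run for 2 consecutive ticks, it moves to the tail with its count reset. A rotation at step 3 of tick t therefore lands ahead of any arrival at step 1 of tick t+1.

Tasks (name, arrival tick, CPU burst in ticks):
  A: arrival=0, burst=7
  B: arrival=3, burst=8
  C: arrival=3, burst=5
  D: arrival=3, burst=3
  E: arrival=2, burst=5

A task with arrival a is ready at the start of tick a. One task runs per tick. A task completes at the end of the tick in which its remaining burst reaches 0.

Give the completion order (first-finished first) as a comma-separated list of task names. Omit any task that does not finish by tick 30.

completion order = D, A, E, C, B

t=0: queue=[A] q_used=0 → run A
t=1: queue=[A] q_used=1 → run A
t=2: queue=[A,E] q_used=0 → run A
t=3: queue=[A,E,B,C,D] q_used=1 → run A
t=4: queue=[E,B,C,D,A] q_used=0 → run E
t=5: queue=[E,B,C,D,A] q_used=1 → run E
t=6: queue=[B,C,D,A,E] q_used=0 → run B
t=7: queue=[B,C,D,A,E] q_used=1 → run B
t=8: queue=[C,D,A,E,B] q_used=0 → run C
t=9: queue=[C,D,A,E,B] q_used=1 → run C
t=10: queue=[D,A,E,B,C] q_used=0 → run D
t=11: queue=[D,A,E,B,C] q_used=1 → run D
t=12: queue=[A,E,B,C,D] q_used=0 → run A
t=13: queue=[A,E,B,C,D] q_used=1 → run A
t=14: queue=[E,B,C,D,A] q_used=0 → run E
t=15: queue=[E,B,C,D,A] q_used=1 → run E
t=16: queue=[B,C,D,A,E] q_used=0 → run B
t=17: queue=[B,C,D,A,E] q_used=1 → run B
t=18: queue=[C,D,A,E,B] q_used=0 → run C
t=19: queue=[C,D,A,E,B] q_used=1 → run C
t=20: queue=[D,A,E,B,C] q_used=0 → run D
t=21: queue=[A,E,B,C] q_used=0 → run A
t=22: queue=[E,B,C] q_used=0 → run E
t=23: queue=[B,C] q_used=0 → run B
t=24: queue=[B,C] q_used=1 → run B
t=25: queue=[C,B] q_used=0 → run C
t=26: queue=[B] q_used=0 → run B
t=27: queue=[B] q_used=1 → run B
t=28: (idle)
t=29: (idle)
t=30: (idle)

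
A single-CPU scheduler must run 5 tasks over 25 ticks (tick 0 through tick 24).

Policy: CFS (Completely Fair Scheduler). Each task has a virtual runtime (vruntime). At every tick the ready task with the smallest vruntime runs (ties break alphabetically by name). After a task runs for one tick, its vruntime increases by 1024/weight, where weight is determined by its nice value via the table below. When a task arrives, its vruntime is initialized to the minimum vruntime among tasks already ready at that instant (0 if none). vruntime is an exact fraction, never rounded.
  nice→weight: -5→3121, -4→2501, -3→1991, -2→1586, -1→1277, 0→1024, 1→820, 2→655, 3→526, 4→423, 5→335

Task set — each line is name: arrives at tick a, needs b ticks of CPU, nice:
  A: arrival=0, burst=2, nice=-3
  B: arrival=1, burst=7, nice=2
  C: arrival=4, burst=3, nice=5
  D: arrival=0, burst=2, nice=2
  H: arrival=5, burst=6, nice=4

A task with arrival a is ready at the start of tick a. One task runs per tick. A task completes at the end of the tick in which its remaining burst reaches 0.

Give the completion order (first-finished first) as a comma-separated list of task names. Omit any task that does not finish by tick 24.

completion order = A, D, C, B, H

t=0: vr[A=0 D=0] → run A
t=1: vr[A=1024/1991 B=0 D=0] → run B
t=2: vr[A=1024/1991 B=1024/655 D=0] → run D
t=3: vr[A=1024/1991 B=1024/655 D=1024/655] → run A
t=4: vr[B=1024/655 C=1024/655 D=1024/655] → run B
t=5: vr[B=2048/655 C=1024/655 D=1024/655 H=1024/655] → run C
t=6: vr[B=2048/655 C=202752/43885 D=1024/655 H=1024/655] → run D
t=7: vr[B=2048/655 C=202752/43885 H=1024/655] → run H
t=8: vr[B=2048/655 C=202752/43885 H=1103872/277065] → run B
t=9: vr[B=3072/655 C=202752/43885 H=1103872/277065] → run H
t=10: vr[B=3072/655 C=202752/43885 H=1774592/277065] → run C
t=11: vr[B=3072/655 C=336896/43885 H=1774592/277065] → run B
t=12: vr[B=4096/655 C=336896/43885 H=1774592/277065] → run B
t=13: vr[B=1024/131 C=336896/43885 H=1774592/277065] → run H
t=14: vr[B=1024/131 C=336896/43885 H=815104/92355] → run C
t=15: vr[B=1024/131 H=815104/92355] → run B
t=16: vr[B=6144/655 H=815104/92355] → run H
t=17: vr[B=6144/655 H=3116032/277065] → run B
t=18: vr[H=3116032/277065] → run H
t=19: vr[H=3786752/277065] → run H
t=20: (idle)
t=21: (idle)
t=22: (idle)
t=23: (idle)
t=24: (idle)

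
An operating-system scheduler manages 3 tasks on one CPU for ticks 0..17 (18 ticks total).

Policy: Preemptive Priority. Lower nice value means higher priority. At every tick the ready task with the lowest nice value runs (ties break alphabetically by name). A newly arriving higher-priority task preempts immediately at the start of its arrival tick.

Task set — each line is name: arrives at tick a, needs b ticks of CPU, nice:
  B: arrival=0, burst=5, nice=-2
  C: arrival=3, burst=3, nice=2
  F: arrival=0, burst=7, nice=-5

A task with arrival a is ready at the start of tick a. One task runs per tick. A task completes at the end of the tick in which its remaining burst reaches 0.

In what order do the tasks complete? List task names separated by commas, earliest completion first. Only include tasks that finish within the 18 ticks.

t=0: ready={B,F} → run F
t=1: ready={B,F} → run F
t=2: ready={B,F} → run F
t=3: ready={B,C,F} → run F
t=4: ready={B,C,F} → run F
t=5: ready={B,C,F} → run F
t=6: ready={B,C,F} → run F
t=7: ready={B,C} → run B
t=8: ready={B,C} → run B
t=9: ready={B,C} → run B
t=10: ready={B,C} → run B
t=11: ready={B,C} → run B
t=12: ready={C} → run C
t=13: ready={C} → run C
t=14: ready={C} → run C
t=15: (idle)
t=16: (idle)
t=17: (idle)

completion order = F, B, C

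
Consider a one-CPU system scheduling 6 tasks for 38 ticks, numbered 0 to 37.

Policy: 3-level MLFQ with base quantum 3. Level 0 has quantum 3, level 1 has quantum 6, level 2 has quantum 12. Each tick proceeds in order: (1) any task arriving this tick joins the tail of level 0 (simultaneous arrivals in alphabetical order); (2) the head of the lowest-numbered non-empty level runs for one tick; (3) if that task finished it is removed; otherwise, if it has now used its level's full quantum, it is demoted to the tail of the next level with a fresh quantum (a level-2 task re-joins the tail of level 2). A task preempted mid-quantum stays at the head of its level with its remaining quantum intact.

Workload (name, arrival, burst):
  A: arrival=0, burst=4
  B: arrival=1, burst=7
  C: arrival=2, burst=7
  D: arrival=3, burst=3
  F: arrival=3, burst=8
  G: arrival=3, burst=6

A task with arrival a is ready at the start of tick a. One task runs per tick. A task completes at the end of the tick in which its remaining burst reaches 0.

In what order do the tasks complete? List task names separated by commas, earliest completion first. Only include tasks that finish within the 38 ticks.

t=0: L0/L1/L2 = A/-/- → run A
t=1: L0/L1/L2 = AB/-/- → run A
t=2: L0/L1/L2 = ABC/-/- → run A
t=3: L0/L1/L2 = BCDFG/A/- → run B
t=4: L0/L1/L2 = BCDFG/A/- → run B
t=5: L0/L1/L2 = BCDFG/A/- → run B
t=6: L0/L1/L2 = CDFG/AB/- → run C
t=7: L0/L1/L2 = CDFG/AB/- → run C
t=8: L0/L1/L2 = CDFG/AB/- → run C
t=9: L0/L1/L2 = DFG/ABC/- → run D
t=10: L0/L1/L2 = DFG/ABC/- → run D
t=11: L0/L1/L2 = DFG/ABC/- → run D
t=12: L0/L1/L2 = FG/ABC/- → run F
t=13: L0/L1/L2 = FG/ABC/- → run F
t=14: L0/L1/L2 = FG/ABC/- → run F
t=15: L0/L1/L2 = G/ABCF/- → run G
t=16: L0/L1/L2 = G/ABCF/- → run G
t=17: L0/L1/L2 = G/ABCF/- → run G
t=18: L0/L1/L2 = -/ABCFG/- → run A
t=19: L0/L1/L2 = -/BCFG/- → run B
t=20: L0/L1/L2 = -/BCFG/- → run B
t=21: L0/L1/L2 = -/BCFG/- → run B
t=22: L0/L1/L2 = -/BCFG/- → run B
t=23: L0/L1/L2 = -/CFG/- → run C
t=24: L0/L1/L2 = -/CFG/- → run C
t=25: L0/L1/L2 = -/CFG/- → run C
t=26: L0/L1/L2 = -/CFG/- → run C
t=27: L0/L1/L2 = -/FG/- → run F
t=28: L0/L1/L2 = -/FG/- → run F
t=29: L0/L1/L2 = -/FG/- → run F
t=30: L0/L1/L2 = -/FG/- → run F
t=31: L0/L1/L2 = -/FG/- → run F
t=32: L0/L1/L2 = -/G/- → run G
t=33: L0/L1/L2 = -/G/- → run G
t=34: L0/L1/L2 = -/G/- → run G
t=35: (idle)
t=36: (idle)
t=37: (idle)

completion order = D, A, B, C, F, G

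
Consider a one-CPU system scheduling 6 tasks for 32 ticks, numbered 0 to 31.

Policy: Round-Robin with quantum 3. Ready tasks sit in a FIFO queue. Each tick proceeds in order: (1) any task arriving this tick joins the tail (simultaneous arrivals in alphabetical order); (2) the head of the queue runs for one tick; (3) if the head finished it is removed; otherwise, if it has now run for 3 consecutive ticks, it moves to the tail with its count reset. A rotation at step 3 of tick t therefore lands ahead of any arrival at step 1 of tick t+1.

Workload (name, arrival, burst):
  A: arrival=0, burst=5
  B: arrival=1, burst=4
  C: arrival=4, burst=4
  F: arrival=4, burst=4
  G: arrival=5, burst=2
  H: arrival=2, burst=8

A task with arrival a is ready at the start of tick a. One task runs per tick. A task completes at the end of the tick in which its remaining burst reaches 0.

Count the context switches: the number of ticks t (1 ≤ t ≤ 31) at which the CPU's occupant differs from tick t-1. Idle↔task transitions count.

t=0: queue=[A] q_used=0 → run A
t=1: queue=[A,B] q_used=1 → run A
t=2: queue=[A,B,H] q_used=2 → run A
t=3: queue=[B,H,A] q_used=0 → run B
t=4: queue=[B,H,A,C,F] q_used=1 → run B
t=5: queue=[B,H,A,C,F,G] q_used=2 → run B
t=6: queue=[H,A,C,F,G,B] q_used=0 → run H
t=7: queue=[H,A,C,F,G,B] q_used=1 → run H
t=8: queue=[H,A,C,F,G,B] q_used=2 → run H
t=9: queue=[A,C,F,G,B,H] q_used=0 → run A
t=10: queue=[A,C,F,G,B,H] q_used=1 → run A
t=11: queue=[C,F,G,B,H] q_used=0 → run C
t=12: queue=[C,F,G,B,H] q_used=1 → run C
t=13: queue=[C,F,G,B,H] q_used=2 → run C
t=14: queue=[F,G,B,H,C] q_used=0 → run F
t=15: queue=[F,G,B,H,C] q_used=1 → run F
t=16: queue=[F,G,B,H,C] q_used=2 → run F
t=17: queue=[G,B,H,C,F] q_used=0 → run G
t=18: queue=[G,B,H,C,F] q_used=1 → run G
t=19: queue=[B,H,C,F] q_used=0 → run B
t=20: queue=[H,C,F] q_used=0 → run H
t=21: queue=[H,C,F] q_used=1 → run H
t=22: queue=[H,C,F] q_used=2 → run H
t=23: queue=[C,F,H] q_used=0 → run C
t=24: queue=[F,H] q_used=0 → run F
t=25: queue=[H] q_used=0 → run H
t=26: queue=[H] q_used=1 → run H
t=27: (idle)
t=28: (idle)
t=29: (idle)
t=30: (idle)
t=31: (idle)

context switches = 12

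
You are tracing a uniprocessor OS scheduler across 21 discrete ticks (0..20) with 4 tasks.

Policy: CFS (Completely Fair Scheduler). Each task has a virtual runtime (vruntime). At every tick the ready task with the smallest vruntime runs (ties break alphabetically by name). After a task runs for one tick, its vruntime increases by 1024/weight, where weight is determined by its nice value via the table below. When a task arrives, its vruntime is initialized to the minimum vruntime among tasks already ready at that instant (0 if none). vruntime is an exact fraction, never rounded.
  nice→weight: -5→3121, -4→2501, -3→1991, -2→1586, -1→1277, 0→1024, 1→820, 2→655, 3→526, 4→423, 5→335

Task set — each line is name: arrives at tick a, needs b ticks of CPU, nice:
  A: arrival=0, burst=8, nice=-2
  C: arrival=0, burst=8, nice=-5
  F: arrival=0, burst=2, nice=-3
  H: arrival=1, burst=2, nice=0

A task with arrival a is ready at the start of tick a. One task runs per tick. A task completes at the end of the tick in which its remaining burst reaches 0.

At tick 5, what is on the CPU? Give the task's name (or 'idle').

t=0: vr[A=0 C=0 F=0] → run A
t=1: vr[A=512/793 C=0 F=0 H=0] → run C
t=2: vr[A=512/793 C=1024/3121 F=0 H=0] → run F
t=3: vr[A=512/793 C=1024/3121 F=1024/1991 H=0] → run H
t=4: vr[A=512/793 C=1024/3121 F=1024/1991 H=1] → run C
t=5: vr[A=512/793 C=2048/3121 F=1024/1991 H=1] → run F
t=6: vr[A=512/793 C=2048/3121 H=1] → run A
t=7: vr[A=1024/793 C=2048/3121 H=1] → run C
t=8: vr[A=1024/793 C=3072/3121 H=1] → run C
t=9: vr[A=1024/793 C=4096/3121 H=1] → run H
t=10: vr[A=1024/793 C=4096/3121] → run A
t=11: vr[A=1536/793 C=4096/3121] → run C
t=12: vr[A=1536/793 C=5120/3121] → run C
t=13: vr[A=1536/793 C=6144/3121] → run A
t=14: vr[A=2048/793 C=6144/3121] → run C
t=15: vr[A=2048/793 C=7168/3121] → run C
t=16: vr[A=2048/793] → run A
t=17: vr[A=2560/793] → run A
t=18: vr[A=3072/793] → run A
t=19: vr[A=3584/793] → run A
t=20: (idle)

running at tick 5 = F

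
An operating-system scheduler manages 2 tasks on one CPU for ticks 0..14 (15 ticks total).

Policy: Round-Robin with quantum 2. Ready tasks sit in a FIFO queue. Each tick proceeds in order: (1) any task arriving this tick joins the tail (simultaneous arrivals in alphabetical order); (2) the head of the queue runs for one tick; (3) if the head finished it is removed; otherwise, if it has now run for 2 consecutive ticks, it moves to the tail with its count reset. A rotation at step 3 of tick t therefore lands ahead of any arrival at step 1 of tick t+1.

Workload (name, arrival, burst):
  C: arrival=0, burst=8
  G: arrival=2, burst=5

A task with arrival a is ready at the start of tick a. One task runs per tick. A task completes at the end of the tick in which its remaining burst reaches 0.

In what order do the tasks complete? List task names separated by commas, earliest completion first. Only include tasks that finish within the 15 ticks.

completion order = C, G

t=0: queue=[C] q_used=0 → run C
t=1: queue=[C] q_used=1 → run C
t=2: queue=[C,G] q_used=0 → run C
t=3: queue=[C,G] q_used=1 → run C
t=4: queue=[G,C] q_used=0 → run G
t=5: queue=[G,C] q_used=1 → run G
t=6: queue=[C,G] q_used=0 → run C
t=7: queue=[C,G] q_used=1 → run C
t=8: queue=[G,C] q_used=0 → run G
t=9: queue=[G,C] q_used=1 → run G
t=10: queue=[C,G] q_used=0 → run C
t=11: queue=[C,G] q_used=1 → run C
t=12: queue=[G] q_used=0 → run G
t=13: (idle)
t=14: (idle)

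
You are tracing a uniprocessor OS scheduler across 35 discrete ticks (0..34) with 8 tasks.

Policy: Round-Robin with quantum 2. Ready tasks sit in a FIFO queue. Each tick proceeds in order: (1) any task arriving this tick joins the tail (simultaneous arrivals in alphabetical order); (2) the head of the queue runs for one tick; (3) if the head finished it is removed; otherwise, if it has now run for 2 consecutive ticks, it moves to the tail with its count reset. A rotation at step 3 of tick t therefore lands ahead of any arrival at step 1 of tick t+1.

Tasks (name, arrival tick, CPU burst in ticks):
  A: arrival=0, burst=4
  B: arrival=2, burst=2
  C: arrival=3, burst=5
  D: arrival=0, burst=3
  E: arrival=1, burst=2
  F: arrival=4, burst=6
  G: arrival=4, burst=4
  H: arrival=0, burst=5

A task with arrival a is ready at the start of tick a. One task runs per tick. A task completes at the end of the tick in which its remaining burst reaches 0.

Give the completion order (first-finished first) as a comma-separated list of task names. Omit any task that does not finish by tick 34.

completion order = E, A, B, D, G, H, C, F

t=0: queue=[A,D,H] q_used=0 → run A
t=1: queue=[A,D,H,E] q_used=1 → run A
t=2: queue=[D,H,E,A,B] q_used=0 → run D
t=3: queue=[D,H,E,A,B,C] q_used=1 → run D
t=4: queue=[H,E,A,B,C,D,F,G] q_used=0 → run H
t=5: queue=[H,E,A,B,C,D,F,G] q_used=1 → run H
t=6: queue=[E,A,B,C,D,F,G,H] q_used=0 → run E
t=7: queue=[E,A,B,C,D,F,G,H] q_used=1 → run E
t=8: queue=[A,B,C,D,F,G,H] q_used=0 → run A
t=9: queue=[A,B,C,D,F,G,H] q_used=1 → run A
t=10: queue=[B,C,D,F,G,H] q_used=0 → run B
t=11: queue=[B,C,D,F,G,H] q_used=1 → run B
t=12: queue=[C,D,F,G,H] q_used=0 → run C
t=13: queue=[C,D,F,G,H] q_used=1 → run C
t=14: queue=[D,F,G,H,C] q_used=0 → run D
t=15: queue=[F,G,H,C] q_used=0 → run F
t=16: queue=[F,G,H,C] q_used=1 → run F
t=17: queue=[G,H,C,F] q_used=0 → run G
t=18: queue=[G,H,C,F] q_used=1 → run G
t=19: queue=[H,C,F,G] q_used=0 → run H
t=20: queue=[H,C,F,G] q_used=1 → run H
t=21: queue=[C,F,G,H] q_used=0 → run C
t=22: queue=[C,F,G,H] q_used=1 → run C
t=23: queue=[F,G,H,C] q_used=0 → run F
t=24: queue=[F,G,H,C] q_used=1 → run F
t=25: queue=[G,H,C,F] q_used=0 → run G
t=26: queue=[G,H,C,F] q_used=1 → run G
t=27: queue=[H,C,F] q_used=0 → run H
t=28: queue=[C,F] q_used=0 → run C
t=29: queue=[F] q_used=0 → run F
t=30: queue=[F] q_used=1 → run F
t=31: (idle)
t=32: (idle)
t=33: (idle)
t=34: (idle)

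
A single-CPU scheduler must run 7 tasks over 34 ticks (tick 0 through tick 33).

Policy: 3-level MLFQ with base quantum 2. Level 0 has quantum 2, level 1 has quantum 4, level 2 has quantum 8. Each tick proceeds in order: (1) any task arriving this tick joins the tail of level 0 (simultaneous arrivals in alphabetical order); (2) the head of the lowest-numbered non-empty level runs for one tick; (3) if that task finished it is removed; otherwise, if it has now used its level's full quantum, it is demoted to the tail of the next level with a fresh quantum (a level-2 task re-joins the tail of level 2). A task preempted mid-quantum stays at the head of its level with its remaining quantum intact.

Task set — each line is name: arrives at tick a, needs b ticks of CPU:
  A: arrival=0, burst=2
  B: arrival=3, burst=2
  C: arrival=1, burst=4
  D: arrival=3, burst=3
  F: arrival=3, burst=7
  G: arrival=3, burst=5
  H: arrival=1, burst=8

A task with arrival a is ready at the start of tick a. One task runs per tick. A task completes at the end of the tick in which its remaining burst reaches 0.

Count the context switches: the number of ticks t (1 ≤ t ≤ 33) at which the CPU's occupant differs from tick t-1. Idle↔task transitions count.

t=0: L0/L1/L2 = A/-/- → run A
t=1: L0/L1/L2 = ACH/-/- → run A
t=2: L0/L1/L2 = CH/-/- → run C
t=3: L0/L1/L2 = CHBDFG/-/- → run C
t=4: L0/L1/L2 = HBDFG/C/- → run H
t=5: L0/L1/L2 = HBDFG/C/- → run H
t=6: L0/L1/L2 = BDFG/CH/- → run B
t=7: L0/L1/L2 = BDFG/CH/- → run B
t=8: L0/L1/L2 = DFG/CH/- → run D
t=9: L0/L1/L2 = DFG/CH/- → run D
t=10: L0/L1/L2 = FG/CHD/- → run F
t=11: L0/L1/L2 = FG/CHD/- → run F
t=12: L0/L1/L2 = G/CHDF/- → run G
t=13: L0/L1/L2 = G/CHDF/- → run G
t=14: L0/L1/L2 = -/CHDFG/- → run C
t=15: L0/L1/L2 = -/CHDFG/- → run C
t=16: L0/L1/L2 = -/HDFG/- → run H
t=17: L0/L1/L2 = -/HDFG/- → run H
t=18: L0/L1/L2 = -/HDFG/- → run H
t=19: L0/L1/L2 = -/HDFG/- → run H
t=20: L0/L1/L2 = -/DFG/H → run D
t=21: L0/L1/L2 = -/FG/H → run F
t=22: L0/L1/L2 = -/FG/H → run F
t=23: L0/L1/L2 = -/FG/H → run F
t=24: L0/L1/L2 = -/FG/H → run F
t=25: L0/L1/L2 = -/G/HF → run G
t=26: L0/L1/L2 = -/G/HF → run G
t=27: L0/L1/L2 = -/G/HF → run G
t=28: L0/L1/L2 = -/-/HF → run H
t=29: L0/L1/L2 = -/-/HF → run H
t=30: L0/L1/L2 = -/-/F → run F
t=31: (idle)
t=32: (idle)
t=33: (idle)

context switches = 14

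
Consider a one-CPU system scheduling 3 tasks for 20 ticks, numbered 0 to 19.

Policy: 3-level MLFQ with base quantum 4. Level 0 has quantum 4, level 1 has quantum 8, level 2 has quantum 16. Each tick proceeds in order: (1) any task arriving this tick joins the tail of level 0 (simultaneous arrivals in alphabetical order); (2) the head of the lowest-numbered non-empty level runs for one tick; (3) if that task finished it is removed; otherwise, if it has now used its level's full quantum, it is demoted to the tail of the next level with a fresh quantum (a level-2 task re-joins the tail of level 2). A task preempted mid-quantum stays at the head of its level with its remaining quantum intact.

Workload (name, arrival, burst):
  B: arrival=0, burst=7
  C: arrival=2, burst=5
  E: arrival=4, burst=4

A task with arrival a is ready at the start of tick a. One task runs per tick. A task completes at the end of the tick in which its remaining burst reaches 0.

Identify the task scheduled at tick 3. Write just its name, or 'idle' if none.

running at tick 3 = B

t=0: L0/L1/L2 = B/-/- → run B
t=1: L0/L1/L2 = B/-/- → run B
t=2: L0/L1/L2 = BC/-/- → run B
t=3: L0/L1/L2 = BC/-/- → run B
t=4: L0/L1/L2 = CE/B/- → run C
t=5: L0/L1/L2 = CE/B/- → run C
t=6: L0/L1/L2 = CE/B/- → run C
t=7: L0/L1/L2 = CE/B/- → run C
t=8: L0/L1/L2 = E/BC/- → run E
t=9: L0/L1/L2 = E/BC/- → run E
t=10: L0/L1/L2 = E/BC/- → run E
t=11: L0/L1/L2 = E/BC/- → run E
t=12: L0/L1/L2 = -/BC/- → run B
t=13: L0/L1/L2 = -/BC/- → run B
t=14: L0/L1/L2 = -/BC/- → run B
t=15: L0/L1/L2 = -/C/- → run C
t=16: (idle)
t=17: (idle)
t=18: (idle)
t=19: (idle)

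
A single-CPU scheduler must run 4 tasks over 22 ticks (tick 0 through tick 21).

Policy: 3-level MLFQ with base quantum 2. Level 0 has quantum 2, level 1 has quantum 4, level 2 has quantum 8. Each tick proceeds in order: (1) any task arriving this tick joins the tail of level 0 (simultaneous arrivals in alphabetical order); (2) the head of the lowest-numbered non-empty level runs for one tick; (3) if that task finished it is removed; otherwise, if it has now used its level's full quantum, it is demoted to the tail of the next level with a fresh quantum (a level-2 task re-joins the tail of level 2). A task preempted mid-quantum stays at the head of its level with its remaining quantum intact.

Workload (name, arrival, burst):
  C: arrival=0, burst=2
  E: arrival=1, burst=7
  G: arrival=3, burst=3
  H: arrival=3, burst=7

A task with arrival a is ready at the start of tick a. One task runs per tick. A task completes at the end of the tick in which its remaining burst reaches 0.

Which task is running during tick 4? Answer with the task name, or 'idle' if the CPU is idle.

t=0: L0/L1/L2 = C/-/- → run C
t=1: L0/L1/L2 = CE/-/- → run C
t=2: L0/L1/L2 = E/-/- → run E
t=3: L0/L1/L2 = EGH/-/- → run E
t=4: L0/L1/L2 = GH/E/- → run G
t=5: L0/L1/L2 = GH/E/- → run G
t=6: L0/L1/L2 = H/EG/- → run H
t=7: L0/L1/L2 = H/EG/- → run H
t=8: L0/L1/L2 = -/EGH/- → run E
t=9: L0/L1/L2 = -/EGH/- → run E
t=10: L0/L1/L2 = -/EGH/- → run E
t=11: L0/L1/L2 = -/EGH/- → run E
t=12: L0/L1/L2 = -/GH/E → run G
t=13: L0/L1/L2 = -/H/E → run H
t=14: L0/L1/L2 = -/H/E → run H
t=15: L0/L1/L2 = -/H/E → run H
t=16: L0/L1/L2 = -/H/E → run H
t=17: L0/L1/L2 = -/-/EH → run E
t=18: L0/L1/L2 = -/-/H → run H
t=19: (idle)
t=20: (idle)
t=21: (idle)

running at tick 4 = G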